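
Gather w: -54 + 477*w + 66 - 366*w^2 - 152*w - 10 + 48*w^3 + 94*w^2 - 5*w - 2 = 48*w^3 - 272*w^2 + 320*w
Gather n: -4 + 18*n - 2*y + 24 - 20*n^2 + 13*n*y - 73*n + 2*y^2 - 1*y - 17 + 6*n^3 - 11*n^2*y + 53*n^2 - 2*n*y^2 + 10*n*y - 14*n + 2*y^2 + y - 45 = 6*n^3 + n^2*(33 - 11*y) + n*(-2*y^2 + 23*y - 69) + 4*y^2 - 2*y - 42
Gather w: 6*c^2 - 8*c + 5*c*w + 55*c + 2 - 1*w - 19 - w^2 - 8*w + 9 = 6*c^2 + 47*c - w^2 + w*(5*c - 9) - 8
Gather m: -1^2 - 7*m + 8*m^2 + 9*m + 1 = 8*m^2 + 2*m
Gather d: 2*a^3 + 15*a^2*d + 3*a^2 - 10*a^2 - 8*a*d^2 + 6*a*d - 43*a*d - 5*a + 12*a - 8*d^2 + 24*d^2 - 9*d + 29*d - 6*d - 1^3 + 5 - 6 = 2*a^3 - 7*a^2 + 7*a + d^2*(16 - 8*a) + d*(15*a^2 - 37*a + 14) - 2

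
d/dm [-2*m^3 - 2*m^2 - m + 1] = -6*m^2 - 4*m - 1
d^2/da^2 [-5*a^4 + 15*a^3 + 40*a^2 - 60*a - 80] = -60*a^2 + 90*a + 80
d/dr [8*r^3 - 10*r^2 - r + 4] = 24*r^2 - 20*r - 1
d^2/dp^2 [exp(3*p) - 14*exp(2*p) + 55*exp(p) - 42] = (9*exp(2*p) - 56*exp(p) + 55)*exp(p)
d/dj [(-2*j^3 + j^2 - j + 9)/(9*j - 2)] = (-36*j^3 + 21*j^2 - 4*j - 79)/(81*j^2 - 36*j + 4)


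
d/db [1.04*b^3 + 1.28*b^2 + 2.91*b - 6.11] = 3.12*b^2 + 2.56*b + 2.91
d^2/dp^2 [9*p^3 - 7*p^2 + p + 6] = 54*p - 14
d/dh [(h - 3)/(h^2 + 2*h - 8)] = (h^2 + 2*h - 2*(h - 3)*(h + 1) - 8)/(h^2 + 2*h - 8)^2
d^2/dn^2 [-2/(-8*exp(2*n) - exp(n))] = 2*(256*exp(2*n) + 24*exp(n) + 1)*exp(-n)/(512*exp(3*n) + 192*exp(2*n) + 24*exp(n) + 1)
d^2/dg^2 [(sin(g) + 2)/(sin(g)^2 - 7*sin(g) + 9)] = (-sin(g)^5 - 15*sin(g)^4 + 98*sin(g)^3 - 77*sin(g)^2 - 345*sin(g) + 286)/(sin(g)^2 - 7*sin(g) + 9)^3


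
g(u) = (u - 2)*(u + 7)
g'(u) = 2*u + 5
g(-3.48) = -19.29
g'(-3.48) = -1.96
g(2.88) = 8.69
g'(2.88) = 10.76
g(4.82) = 33.33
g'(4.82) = 14.64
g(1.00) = -8.00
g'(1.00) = 7.00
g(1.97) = -0.27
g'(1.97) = 8.94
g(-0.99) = -17.97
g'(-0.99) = 3.02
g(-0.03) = -14.15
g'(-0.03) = 4.94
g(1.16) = -6.85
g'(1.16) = 7.32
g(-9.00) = 22.00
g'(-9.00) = -13.00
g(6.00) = 52.00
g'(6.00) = 17.00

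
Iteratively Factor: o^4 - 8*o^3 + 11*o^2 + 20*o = (o + 1)*(o^3 - 9*o^2 + 20*o) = o*(o + 1)*(o^2 - 9*o + 20) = o*(o - 5)*(o + 1)*(o - 4)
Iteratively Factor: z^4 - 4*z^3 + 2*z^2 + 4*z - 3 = (z + 1)*(z^3 - 5*z^2 + 7*z - 3) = (z - 1)*(z + 1)*(z^2 - 4*z + 3) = (z - 1)^2*(z + 1)*(z - 3)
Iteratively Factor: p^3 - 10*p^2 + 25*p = (p - 5)*(p^2 - 5*p) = (p - 5)^2*(p)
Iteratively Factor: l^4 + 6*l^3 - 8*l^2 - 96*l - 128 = (l + 4)*(l^3 + 2*l^2 - 16*l - 32) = (l + 4)^2*(l^2 - 2*l - 8) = (l - 4)*(l + 4)^2*(l + 2)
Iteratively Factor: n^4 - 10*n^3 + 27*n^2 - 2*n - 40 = (n - 2)*(n^3 - 8*n^2 + 11*n + 20) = (n - 5)*(n - 2)*(n^2 - 3*n - 4) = (n - 5)*(n - 2)*(n + 1)*(n - 4)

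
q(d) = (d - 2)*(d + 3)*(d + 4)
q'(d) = (d - 2)*(d + 3) + (d - 2)*(d + 4) + (d + 3)*(d + 4) = 3*d^2 + 10*d - 2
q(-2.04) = -7.60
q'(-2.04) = -9.92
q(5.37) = 264.30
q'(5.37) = 138.21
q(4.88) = 201.53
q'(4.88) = 118.24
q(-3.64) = 1.30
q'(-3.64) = 1.35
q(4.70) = 180.87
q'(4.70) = 111.27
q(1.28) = -16.27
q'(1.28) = 15.72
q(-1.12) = -16.89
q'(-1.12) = -9.44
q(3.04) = 44.22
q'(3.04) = 56.12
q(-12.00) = -1008.00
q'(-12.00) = 310.00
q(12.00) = 2400.00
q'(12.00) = 550.00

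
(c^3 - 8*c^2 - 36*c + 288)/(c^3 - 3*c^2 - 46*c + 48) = (c - 6)/(c - 1)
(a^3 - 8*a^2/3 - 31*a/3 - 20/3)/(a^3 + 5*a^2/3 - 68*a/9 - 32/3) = 3*(a^2 - 4*a - 5)/(3*a^2 + a - 24)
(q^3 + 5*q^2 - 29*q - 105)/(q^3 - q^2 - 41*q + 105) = (q + 3)/(q - 3)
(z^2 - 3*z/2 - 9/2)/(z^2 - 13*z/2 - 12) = (z - 3)/(z - 8)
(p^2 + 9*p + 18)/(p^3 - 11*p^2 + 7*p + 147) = (p + 6)/(p^2 - 14*p + 49)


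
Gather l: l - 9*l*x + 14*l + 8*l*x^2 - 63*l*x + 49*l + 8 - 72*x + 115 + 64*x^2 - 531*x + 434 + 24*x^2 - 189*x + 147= l*(8*x^2 - 72*x + 64) + 88*x^2 - 792*x + 704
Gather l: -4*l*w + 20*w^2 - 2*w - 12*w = -4*l*w + 20*w^2 - 14*w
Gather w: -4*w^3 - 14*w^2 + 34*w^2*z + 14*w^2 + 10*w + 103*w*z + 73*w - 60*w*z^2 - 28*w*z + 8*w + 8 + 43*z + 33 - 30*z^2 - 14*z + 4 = -4*w^3 + 34*w^2*z + w*(-60*z^2 + 75*z + 91) - 30*z^2 + 29*z + 45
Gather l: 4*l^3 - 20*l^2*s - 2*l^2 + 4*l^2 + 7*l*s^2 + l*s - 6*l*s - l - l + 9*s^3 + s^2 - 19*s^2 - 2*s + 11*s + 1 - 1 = 4*l^3 + l^2*(2 - 20*s) + l*(7*s^2 - 5*s - 2) + 9*s^3 - 18*s^2 + 9*s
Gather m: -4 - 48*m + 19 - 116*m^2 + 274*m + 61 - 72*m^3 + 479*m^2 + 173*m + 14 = -72*m^3 + 363*m^2 + 399*m + 90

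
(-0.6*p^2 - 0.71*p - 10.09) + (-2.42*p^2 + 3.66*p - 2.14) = -3.02*p^2 + 2.95*p - 12.23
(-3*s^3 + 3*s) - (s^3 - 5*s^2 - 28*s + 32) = -4*s^3 + 5*s^2 + 31*s - 32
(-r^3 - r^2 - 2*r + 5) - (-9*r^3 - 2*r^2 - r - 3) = 8*r^3 + r^2 - r + 8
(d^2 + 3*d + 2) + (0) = d^2 + 3*d + 2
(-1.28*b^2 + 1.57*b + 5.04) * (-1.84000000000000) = 2.3552*b^2 - 2.8888*b - 9.2736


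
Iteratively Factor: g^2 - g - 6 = (g + 2)*(g - 3)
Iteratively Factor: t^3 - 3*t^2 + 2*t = (t - 2)*(t^2 - t) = (t - 2)*(t - 1)*(t)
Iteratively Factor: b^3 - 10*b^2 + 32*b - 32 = (b - 4)*(b^2 - 6*b + 8) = (b - 4)^2*(b - 2)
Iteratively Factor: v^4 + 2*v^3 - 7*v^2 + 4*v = (v)*(v^3 + 2*v^2 - 7*v + 4) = v*(v - 1)*(v^2 + 3*v - 4) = v*(v - 1)*(v + 4)*(v - 1)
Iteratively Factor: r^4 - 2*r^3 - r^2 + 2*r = (r + 1)*(r^3 - 3*r^2 + 2*r) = (r - 1)*(r + 1)*(r^2 - 2*r) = r*(r - 1)*(r + 1)*(r - 2)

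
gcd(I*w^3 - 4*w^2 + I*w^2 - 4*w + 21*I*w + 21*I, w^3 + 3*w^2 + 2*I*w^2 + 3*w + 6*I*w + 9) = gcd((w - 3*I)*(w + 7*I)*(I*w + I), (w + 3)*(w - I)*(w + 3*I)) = 1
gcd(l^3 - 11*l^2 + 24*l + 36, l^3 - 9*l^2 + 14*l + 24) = l^2 - 5*l - 6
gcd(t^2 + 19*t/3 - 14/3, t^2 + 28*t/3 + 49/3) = t + 7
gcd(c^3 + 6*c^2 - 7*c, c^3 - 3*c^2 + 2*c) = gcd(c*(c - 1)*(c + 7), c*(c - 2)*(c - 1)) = c^2 - c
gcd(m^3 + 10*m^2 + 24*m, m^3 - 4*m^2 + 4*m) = m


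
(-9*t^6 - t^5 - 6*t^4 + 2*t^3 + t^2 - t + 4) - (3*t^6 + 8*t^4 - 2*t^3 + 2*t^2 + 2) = -12*t^6 - t^5 - 14*t^4 + 4*t^3 - t^2 - t + 2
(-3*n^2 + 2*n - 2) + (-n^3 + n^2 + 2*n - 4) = -n^3 - 2*n^2 + 4*n - 6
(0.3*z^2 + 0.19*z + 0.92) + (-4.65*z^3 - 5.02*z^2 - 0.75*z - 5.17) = -4.65*z^3 - 4.72*z^2 - 0.56*z - 4.25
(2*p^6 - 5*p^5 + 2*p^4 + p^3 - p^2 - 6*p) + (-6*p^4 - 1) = 2*p^6 - 5*p^5 - 4*p^4 + p^3 - p^2 - 6*p - 1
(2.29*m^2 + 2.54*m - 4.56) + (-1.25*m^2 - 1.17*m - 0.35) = 1.04*m^2 + 1.37*m - 4.91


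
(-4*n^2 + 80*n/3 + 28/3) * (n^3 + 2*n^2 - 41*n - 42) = -4*n^5 + 56*n^4/3 + 680*n^3/3 - 2720*n^2/3 - 4508*n/3 - 392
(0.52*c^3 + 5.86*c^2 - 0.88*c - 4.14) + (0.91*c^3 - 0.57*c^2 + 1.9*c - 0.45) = 1.43*c^3 + 5.29*c^2 + 1.02*c - 4.59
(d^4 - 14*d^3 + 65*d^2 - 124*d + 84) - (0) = d^4 - 14*d^3 + 65*d^2 - 124*d + 84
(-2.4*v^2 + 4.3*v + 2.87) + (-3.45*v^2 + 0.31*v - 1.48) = -5.85*v^2 + 4.61*v + 1.39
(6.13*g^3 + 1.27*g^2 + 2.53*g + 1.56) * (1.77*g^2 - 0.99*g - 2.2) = 10.8501*g^5 - 3.8208*g^4 - 10.2652*g^3 - 2.5375*g^2 - 7.1104*g - 3.432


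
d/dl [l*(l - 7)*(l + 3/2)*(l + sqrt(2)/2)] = 4*l^3 - 33*l^2/2 + 3*sqrt(2)*l^2/2 - 21*l - 11*sqrt(2)*l/2 - 21*sqrt(2)/4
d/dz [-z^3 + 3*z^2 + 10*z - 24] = -3*z^2 + 6*z + 10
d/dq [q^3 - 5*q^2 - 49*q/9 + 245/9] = 3*q^2 - 10*q - 49/9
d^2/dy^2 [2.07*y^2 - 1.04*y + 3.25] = 4.14000000000000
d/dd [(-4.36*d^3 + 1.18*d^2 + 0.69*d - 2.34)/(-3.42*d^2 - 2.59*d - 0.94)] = (14.9112*d^4 + 22.5848*d^3 + 11.5988*d^2 - 18.224*d - 6.7092)/(11.6964*d^4 + 17.7156*d^3 + 13.1377*d^2 + 4.8692*d + 0.8836)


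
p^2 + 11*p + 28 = (p + 4)*(p + 7)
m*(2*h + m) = 2*h*m + m^2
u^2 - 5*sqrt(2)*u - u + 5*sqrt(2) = (u - 1)*(u - 5*sqrt(2))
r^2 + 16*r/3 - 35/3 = (r - 5/3)*(r + 7)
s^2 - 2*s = s*(s - 2)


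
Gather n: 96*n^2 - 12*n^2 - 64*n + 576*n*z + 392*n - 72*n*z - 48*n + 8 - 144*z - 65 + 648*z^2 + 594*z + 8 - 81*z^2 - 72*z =84*n^2 + n*(504*z + 280) + 567*z^2 + 378*z - 49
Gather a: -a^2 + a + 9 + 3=-a^2 + a + 12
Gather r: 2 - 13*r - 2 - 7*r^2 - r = -7*r^2 - 14*r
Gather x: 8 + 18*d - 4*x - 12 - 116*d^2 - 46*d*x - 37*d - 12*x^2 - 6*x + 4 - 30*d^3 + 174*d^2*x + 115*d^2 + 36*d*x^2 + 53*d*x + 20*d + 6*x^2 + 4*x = -30*d^3 - d^2 + d + x^2*(36*d - 6) + x*(174*d^2 + 7*d - 6)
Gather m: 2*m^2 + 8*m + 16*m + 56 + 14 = 2*m^2 + 24*m + 70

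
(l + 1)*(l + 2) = l^2 + 3*l + 2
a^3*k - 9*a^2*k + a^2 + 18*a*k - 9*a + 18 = (a - 6)*(a - 3)*(a*k + 1)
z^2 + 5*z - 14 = (z - 2)*(z + 7)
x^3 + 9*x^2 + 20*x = x*(x + 4)*(x + 5)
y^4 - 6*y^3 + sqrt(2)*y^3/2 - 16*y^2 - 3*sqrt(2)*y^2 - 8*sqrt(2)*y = y*(y - 8)*(y + 2)*(y + sqrt(2)/2)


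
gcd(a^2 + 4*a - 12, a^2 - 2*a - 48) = a + 6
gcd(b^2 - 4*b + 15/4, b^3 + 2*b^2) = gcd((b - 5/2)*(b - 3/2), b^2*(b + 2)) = 1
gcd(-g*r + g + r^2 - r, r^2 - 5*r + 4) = r - 1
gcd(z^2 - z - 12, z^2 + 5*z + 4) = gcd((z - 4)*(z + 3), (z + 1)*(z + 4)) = 1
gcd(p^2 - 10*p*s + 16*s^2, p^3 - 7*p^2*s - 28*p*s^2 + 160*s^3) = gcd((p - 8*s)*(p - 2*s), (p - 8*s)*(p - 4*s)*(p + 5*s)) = p - 8*s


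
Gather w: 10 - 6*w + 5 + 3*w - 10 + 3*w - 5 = 0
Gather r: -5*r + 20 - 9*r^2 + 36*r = -9*r^2 + 31*r + 20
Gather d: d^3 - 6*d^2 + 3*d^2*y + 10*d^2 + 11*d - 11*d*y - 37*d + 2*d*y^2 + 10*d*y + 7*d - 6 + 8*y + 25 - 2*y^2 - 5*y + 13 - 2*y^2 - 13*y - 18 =d^3 + d^2*(3*y + 4) + d*(2*y^2 - y - 19) - 4*y^2 - 10*y + 14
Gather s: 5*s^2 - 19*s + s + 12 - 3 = 5*s^2 - 18*s + 9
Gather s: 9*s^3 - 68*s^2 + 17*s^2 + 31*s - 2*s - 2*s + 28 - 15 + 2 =9*s^3 - 51*s^2 + 27*s + 15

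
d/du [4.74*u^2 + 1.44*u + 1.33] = 9.48*u + 1.44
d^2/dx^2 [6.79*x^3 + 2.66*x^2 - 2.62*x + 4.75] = 40.74*x + 5.32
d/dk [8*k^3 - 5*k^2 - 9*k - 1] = 24*k^2 - 10*k - 9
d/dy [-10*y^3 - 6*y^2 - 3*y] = -30*y^2 - 12*y - 3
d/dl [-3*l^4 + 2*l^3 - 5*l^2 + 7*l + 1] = -12*l^3 + 6*l^2 - 10*l + 7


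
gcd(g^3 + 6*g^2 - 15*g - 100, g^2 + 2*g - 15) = g + 5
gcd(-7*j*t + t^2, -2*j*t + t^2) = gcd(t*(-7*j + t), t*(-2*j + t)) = t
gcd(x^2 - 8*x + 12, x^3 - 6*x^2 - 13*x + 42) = x - 2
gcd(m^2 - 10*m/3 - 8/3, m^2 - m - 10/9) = m + 2/3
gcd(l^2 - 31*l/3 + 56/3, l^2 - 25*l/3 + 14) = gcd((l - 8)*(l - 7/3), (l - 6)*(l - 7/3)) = l - 7/3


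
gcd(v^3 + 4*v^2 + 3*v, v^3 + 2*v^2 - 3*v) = v^2 + 3*v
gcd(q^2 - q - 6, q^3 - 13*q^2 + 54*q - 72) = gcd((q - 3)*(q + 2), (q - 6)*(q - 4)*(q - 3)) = q - 3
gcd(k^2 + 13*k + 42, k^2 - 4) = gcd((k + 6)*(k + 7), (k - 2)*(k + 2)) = 1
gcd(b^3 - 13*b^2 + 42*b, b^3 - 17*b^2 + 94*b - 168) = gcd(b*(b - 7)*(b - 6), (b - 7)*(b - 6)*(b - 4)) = b^2 - 13*b + 42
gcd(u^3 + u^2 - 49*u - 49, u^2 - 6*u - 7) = u^2 - 6*u - 7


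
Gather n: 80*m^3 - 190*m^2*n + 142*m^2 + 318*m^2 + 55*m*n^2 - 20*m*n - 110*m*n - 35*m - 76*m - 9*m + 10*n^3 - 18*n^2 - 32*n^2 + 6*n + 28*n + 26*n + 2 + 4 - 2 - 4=80*m^3 + 460*m^2 - 120*m + 10*n^3 + n^2*(55*m - 50) + n*(-190*m^2 - 130*m + 60)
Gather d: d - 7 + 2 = d - 5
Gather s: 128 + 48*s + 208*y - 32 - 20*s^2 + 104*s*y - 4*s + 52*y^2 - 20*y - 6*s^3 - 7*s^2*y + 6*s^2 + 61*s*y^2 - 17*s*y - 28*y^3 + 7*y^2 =-6*s^3 + s^2*(-7*y - 14) + s*(61*y^2 + 87*y + 44) - 28*y^3 + 59*y^2 + 188*y + 96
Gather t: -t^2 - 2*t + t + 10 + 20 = -t^2 - t + 30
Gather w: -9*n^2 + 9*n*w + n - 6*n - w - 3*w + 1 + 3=-9*n^2 - 5*n + w*(9*n - 4) + 4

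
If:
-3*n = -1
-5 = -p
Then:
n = 1/3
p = 5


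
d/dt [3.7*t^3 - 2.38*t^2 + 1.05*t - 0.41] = 11.1*t^2 - 4.76*t + 1.05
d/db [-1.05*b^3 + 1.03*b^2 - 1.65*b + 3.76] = -3.15*b^2 + 2.06*b - 1.65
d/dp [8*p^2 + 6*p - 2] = 16*p + 6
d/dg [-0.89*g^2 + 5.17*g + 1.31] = 5.17 - 1.78*g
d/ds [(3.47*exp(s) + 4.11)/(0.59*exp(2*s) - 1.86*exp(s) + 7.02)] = (-2.0473*exp(2*s) - 4.8498*exp(s) + 32.004)*exp(s)/(0.3481*exp(4*s) - 2.1948*exp(3*s) + 11.7432*exp(2*s) - 26.1144*exp(s) + 49.2804)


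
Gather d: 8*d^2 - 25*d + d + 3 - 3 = 8*d^2 - 24*d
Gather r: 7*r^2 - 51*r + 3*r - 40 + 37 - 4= 7*r^2 - 48*r - 7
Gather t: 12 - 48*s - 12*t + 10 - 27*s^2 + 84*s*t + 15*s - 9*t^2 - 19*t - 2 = -27*s^2 - 33*s - 9*t^2 + t*(84*s - 31) + 20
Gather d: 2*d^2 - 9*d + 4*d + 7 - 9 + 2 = 2*d^2 - 5*d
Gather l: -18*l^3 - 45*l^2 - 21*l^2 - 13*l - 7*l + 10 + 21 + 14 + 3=-18*l^3 - 66*l^2 - 20*l + 48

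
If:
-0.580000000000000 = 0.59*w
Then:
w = -0.98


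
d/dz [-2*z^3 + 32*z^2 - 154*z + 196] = -6*z^2 + 64*z - 154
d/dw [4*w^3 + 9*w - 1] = 12*w^2 + 9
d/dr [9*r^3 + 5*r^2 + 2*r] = 27*r^2 + 10*r + 2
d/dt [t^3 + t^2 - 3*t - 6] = 3*t^2 + 2*t - 3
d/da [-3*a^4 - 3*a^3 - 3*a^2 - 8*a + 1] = -12*a^3 - 9*a^2 - 6*a - 8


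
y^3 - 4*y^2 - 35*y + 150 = (y - 5)^2*(y + 6)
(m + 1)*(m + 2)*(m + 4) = m^3 + 7*m^2 + 14*m + 8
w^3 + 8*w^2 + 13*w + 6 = (w + 1)^2*(w + 6)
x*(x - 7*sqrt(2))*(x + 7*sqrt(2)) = x^3 - 98*x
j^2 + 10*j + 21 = (j + 3)*(j + 7)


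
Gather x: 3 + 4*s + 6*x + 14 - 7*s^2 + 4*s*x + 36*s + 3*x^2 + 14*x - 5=-7*s^2 + 40*s + 3*x^2 + x*(4*s + 20) + 12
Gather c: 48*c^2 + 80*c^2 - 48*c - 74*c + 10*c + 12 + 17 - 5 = 128*c^2 - 112*c + 24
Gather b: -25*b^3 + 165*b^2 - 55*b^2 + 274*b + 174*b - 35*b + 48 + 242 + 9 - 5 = -25*b^3 + 110*b^2 + 413*b + 294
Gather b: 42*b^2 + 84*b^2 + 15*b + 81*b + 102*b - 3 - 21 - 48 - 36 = 126*b^2 + 198*b - 108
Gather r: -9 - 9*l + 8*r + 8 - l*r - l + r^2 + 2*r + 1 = -10*l + r^2 + r*(10 - l)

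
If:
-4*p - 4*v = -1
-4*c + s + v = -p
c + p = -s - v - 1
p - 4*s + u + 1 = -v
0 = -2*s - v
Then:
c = -1/5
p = -37/20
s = -21/20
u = -109/20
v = 21/10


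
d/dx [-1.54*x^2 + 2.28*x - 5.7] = 2.28 - 3.08*x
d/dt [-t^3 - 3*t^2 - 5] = 3*t*(-t - 2)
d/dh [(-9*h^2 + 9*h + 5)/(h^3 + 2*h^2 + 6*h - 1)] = (9*h^4 - 18*h^3 - 87*h^2 - 2*h - 39)/(h^6 + 4*h^5 + 16*h^4 + 22*h^3 + 32*h^2 - 12*h + 1)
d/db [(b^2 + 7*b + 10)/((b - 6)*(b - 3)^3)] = 2*(-b^3 - 9*b^2 + 40*b + 168)/(b^6 - 24*b^5 + 234*b^4 - 1188*b^3 + 3321*b^2 - 4860*b + 2916)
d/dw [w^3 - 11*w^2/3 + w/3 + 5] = 3*w^2 - 22*w/3 + 1/3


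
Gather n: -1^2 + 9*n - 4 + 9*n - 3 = 18*n - 8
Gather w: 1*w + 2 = w + 2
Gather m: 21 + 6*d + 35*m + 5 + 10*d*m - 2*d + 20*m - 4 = 4*d + m*(10*d + 55) + 22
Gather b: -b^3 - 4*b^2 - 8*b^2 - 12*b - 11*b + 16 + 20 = -b^3 - 12*b^2 - 23*b + 36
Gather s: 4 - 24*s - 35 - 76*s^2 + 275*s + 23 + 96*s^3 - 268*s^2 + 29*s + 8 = 96*s^3 - 344*s^2 + 280*s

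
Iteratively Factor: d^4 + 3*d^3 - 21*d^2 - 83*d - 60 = (d - 5)*(d^3 + 8*d^2 + 19*d + 12) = (d - 5)*(d + 3)*(d^2 + 5*d + 4) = (d - 5)*(d + 1)*(d + 3)*(d + 4)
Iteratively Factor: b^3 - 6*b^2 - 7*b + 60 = (b - 4)*(b^2 - 2*b - 15) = (b - 4)*(b + 3)*(b - 5)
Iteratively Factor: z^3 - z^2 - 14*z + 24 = (z + 4)*(z^2 - 5*z + 6) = (z - 2)*(z + 4)*(z - 3)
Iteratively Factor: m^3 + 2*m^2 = (m)*(m^2 + 2*m) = m^2*(m + 2)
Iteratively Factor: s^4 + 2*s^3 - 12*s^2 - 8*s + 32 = (s - 2)*(s^3 + 4*s^2 - 4*s - 16) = (s - 2)*(s + 2)*(s^2 + 2*s - 8) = (s - 2)^2*(s + 2)*(s + 4)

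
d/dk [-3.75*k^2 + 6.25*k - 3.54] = 6.25 - 7.5*k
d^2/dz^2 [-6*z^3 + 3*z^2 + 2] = 6 - 36*z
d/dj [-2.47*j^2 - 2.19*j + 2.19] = -4.94*j - 2.19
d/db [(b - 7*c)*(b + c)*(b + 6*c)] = 3*b^2 - 43*c^2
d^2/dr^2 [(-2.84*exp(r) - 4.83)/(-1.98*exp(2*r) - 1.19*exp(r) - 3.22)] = (11.133936*exp(4*r) + 69.05052*exp(3*r) - 74.498886*exp(2*r) - 127.219141*exp(r) + 10.938662)*exp(r)/(7.762392*exp(6*r) + 13.995828*exp(5*r) + 46.282698*exp(4*r) + 47.206943*exp(3*r) + 75.267822*exp(2*r) + 37.015188*exp(r) + 33.386248)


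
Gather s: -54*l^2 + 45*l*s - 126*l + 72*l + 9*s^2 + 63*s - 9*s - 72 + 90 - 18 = -54*l^2 - 54*l + 9*s^2 + s*(45*l + 54)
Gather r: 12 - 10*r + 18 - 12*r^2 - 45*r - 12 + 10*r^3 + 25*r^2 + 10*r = 10*r^3 + 13*r^2 - 45*r + 18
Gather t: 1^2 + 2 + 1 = 4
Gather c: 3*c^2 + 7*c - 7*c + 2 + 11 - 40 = 3*c^2 - 27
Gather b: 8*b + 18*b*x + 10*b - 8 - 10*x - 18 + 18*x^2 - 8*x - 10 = b*(18*x + 18) + 18*x^2 - 18*x - 36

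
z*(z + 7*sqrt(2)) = z^2 + 7*sqrt(2)*z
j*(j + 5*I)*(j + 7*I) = j^3 + 12*I*j^2 - 35*j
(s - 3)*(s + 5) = s^2 + 2*s - 15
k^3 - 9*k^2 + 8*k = k*(k - 8)*(k - 1)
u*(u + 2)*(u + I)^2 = u^4 + 2*u^3 + 2*I*u^3 - u^2 + 4*I*u^2 - 2*u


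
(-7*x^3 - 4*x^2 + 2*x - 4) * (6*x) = -42*x^4 - 24*x^3 + 12*x^2 - 24*x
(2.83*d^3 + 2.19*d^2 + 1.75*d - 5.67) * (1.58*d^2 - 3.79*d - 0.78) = 4.4714*d^5 - 7.2655*d^4 - 7.7425*d^3 - 17.2993*d^2 + 20.1243*d + 4.4226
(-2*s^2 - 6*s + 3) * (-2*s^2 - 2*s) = 4*s^4 + 16*s^3 + 6*s^2 - 6*s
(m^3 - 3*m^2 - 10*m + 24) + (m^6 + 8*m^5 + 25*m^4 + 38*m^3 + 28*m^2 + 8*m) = m^6 + 8*m^5 + 25*m^4 + 39*m^3 + 25*m^2 - 2*m + 24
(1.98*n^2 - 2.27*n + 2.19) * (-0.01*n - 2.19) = -0.0198*n^3 - 4.3135*n^2 + 4.9494*n - 4.7961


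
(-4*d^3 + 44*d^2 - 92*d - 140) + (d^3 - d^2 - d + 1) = -3*d^3 + 43*d^2 - 93*d - 139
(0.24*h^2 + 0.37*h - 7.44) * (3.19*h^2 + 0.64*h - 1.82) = 0.7656*h^4 + 1.3339*h^3 - 23.9336*h^2 - 5.435*h + 13.5408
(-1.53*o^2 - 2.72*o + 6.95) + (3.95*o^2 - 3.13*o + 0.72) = 2.42*o^2 - 5.85*o + 7.67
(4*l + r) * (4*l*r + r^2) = 16*l^2*r + 8*l*r^2 + r^3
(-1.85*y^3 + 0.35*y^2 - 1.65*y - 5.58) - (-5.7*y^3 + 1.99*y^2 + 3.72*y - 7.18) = 3.85*y^3 - 1.64*y^2 - 5.37*y + 1.6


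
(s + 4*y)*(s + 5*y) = s^2 + 9*s*y + 20*y^2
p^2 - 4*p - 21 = (p - 7)*(p + 3)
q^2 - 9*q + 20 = (q - 5)*(q - 4)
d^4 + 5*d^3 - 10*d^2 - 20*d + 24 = (d - 2)*(d - 1)*(d + 2)*(d + 6)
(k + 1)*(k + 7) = k^2 + 8*k + 7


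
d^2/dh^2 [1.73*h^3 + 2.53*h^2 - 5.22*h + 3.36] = 10.38*h + 5.06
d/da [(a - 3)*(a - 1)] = 2*a - 4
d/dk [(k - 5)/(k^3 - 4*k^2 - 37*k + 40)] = (k^3 - 4*k^2 - 37*k + (k - 5)*(-3*k^2 + 8*k + 37) + 40)/(k^3 - 4*k^2 - 37*k + 40)^2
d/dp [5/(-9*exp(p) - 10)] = 45*exp(p)/(9*exp(p) + 10)^2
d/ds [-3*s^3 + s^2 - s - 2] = -9*s^2 + 2*s - 1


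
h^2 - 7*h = h*(h - 7)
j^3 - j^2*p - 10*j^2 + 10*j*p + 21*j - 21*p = (j - 7)*(j - 3)*(j - p)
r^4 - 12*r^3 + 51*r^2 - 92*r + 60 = (r - 5)*(r - 3)*(r - 2)^2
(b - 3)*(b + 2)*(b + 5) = b^3 + 4*b^2 - 11*b - 30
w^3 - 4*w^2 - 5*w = w*(w - 5)*(w + 1)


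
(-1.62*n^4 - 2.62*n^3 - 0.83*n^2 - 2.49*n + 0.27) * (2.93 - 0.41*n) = 0.6642*n^5 - 3.6724*n^4 - 7.3363*n^3 - 1.411*n^2 - 7.4064*n + 0.7911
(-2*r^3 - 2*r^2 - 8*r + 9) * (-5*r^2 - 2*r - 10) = 10*r^5 + 14*r^4 + 64*r^3 - 9*r^2 + 62*r - 90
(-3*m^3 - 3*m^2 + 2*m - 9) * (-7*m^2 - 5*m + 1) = 21*m^5 + 36*m^4 - 2*m^3 + 50*m^2 + 47*m - 9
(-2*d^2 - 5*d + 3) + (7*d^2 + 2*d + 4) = 5*d^2 - 3*d + 7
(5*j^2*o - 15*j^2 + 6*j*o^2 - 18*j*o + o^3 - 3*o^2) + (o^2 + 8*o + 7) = 5*j^2*o - 15*j^2 + 6*j*o^2 - 18*j*o + o^3 - 2*o^2 + 8*o + 7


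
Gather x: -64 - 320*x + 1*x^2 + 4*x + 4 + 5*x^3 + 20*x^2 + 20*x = 5*x^3 + 21*x^2 - 296*x - 60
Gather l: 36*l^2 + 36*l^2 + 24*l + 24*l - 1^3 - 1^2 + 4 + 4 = 72*l^2 + 48*l + 6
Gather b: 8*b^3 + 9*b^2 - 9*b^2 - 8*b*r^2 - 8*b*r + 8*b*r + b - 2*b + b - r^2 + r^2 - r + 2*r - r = 8*b^3 - 8*b*r^2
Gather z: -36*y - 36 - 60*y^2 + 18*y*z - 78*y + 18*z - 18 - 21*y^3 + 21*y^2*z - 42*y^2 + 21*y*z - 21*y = -21*y^3 - 102*y^2 - 135*y + z*(21*y^2 + 39*y + 18) - 54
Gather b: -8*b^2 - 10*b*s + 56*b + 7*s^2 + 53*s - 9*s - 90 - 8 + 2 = -8*b^2 + b*(56 - 10*s) + 7*s^2 + 44*s - 96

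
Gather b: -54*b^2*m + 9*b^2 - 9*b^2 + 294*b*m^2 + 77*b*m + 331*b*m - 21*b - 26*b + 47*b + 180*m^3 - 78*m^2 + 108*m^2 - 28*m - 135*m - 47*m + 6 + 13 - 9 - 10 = -54*b^2*m + b*(294*m^2 + 408*m) + 180*m^3 + 30*m^2 - 210*m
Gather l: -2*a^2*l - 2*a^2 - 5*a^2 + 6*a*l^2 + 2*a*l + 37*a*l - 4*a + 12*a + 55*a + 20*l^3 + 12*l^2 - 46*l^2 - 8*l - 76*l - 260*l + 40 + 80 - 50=-7*a^2 + 63*a + 20*l^3 + l^2*(6*a - 34) + l*(-2*a^2 + 39*a - 344) + 70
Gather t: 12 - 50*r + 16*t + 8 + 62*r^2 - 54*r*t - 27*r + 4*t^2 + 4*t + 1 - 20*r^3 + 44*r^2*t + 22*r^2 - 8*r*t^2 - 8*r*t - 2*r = -20*r^3 + 84*r^2 - 79*r + t^2*(4 - 8*r) + t*(44*r^2 - 62*r + 20) + 21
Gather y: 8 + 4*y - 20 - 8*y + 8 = -4*y - 4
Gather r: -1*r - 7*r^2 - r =-7*r^2 - 2*r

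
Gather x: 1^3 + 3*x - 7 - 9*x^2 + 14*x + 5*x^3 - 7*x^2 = 5*x^3 - 16*x^2 + 17*x - 6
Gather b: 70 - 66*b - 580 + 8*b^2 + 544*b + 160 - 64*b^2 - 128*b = -56*b^2 + 350*b - 350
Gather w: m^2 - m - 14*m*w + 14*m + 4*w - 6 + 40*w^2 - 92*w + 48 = m^2 + 13*m + 40*w^2 + w*(-14*m - 88) + 42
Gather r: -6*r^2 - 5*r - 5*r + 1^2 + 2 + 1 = -6*r^2 - 10*r + 4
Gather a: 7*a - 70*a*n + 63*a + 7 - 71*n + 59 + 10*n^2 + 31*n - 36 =a*(70 - 70*n) + 10*n^2 - 40*n + 30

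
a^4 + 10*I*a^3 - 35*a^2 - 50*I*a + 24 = (a + I)*(a + 2*I)*(a + 3*I)*(a + 4*I)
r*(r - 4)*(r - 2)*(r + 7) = r^4 + r^3 - 34*r^2 + 56*r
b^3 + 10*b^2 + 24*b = b*(b + 4)*(b + 6)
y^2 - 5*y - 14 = (y - 7)*(y + 2)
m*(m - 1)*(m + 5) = m^3 + 4*m^2 - 5*m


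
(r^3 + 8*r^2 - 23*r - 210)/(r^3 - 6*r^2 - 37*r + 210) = (r + 7)/(r - 7)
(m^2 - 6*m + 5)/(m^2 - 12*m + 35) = (m - 1)/(m - 7)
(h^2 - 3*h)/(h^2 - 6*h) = (h - 3)/(h - 6)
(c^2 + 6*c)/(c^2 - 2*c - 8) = c*(c + 6)/(c^2 - 2*c - 8)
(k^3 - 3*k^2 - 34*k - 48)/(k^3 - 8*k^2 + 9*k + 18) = (k^3 - 3*k^2 - 34*k - 48)/(k^3 - 8*k^2 + 9*k + 18)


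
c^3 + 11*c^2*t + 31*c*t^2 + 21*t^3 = (c + t)*(c + 3*t)*(c + 7*t)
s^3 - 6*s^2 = s^2*(s - 6)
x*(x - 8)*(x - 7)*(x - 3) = x^4 - 18*x^3 + 101*x^2 - 168*x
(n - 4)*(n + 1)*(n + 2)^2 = n^4 + n^3 - 12*n^2 - 28*n - 16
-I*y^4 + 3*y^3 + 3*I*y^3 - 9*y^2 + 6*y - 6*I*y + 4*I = (y - 2)*(y + I)*(y + 2*I)*(-I*y + I)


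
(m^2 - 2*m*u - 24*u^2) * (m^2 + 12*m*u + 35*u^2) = m^4 + 10*m^3*u - 13*m^2*u^2 - 358*m*u^3 - 840*u^4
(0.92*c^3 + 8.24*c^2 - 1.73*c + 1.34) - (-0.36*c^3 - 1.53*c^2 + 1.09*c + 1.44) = 1.28*c^3 + 9.77*c^2 - 2.82*c - 0.0999999999999999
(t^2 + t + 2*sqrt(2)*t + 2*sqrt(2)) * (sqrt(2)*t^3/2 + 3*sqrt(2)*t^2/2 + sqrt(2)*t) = sqrt(2)*t^5/2 + 2*t^4 + 2*sqrt(2)*t^4 + 5*sqrt(2)*t^3/2 + 8*t^3 + sqrt(2)*t^2 + 10*t^2 + 4*t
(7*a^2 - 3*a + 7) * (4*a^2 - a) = 28*a^4 - 19*a^3 + 31*a^2 - 7*a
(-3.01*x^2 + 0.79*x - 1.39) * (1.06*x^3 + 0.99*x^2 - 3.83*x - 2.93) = -3.1906*x^5 - 2.1425*x^4 + 10.837*x^3 + 4.4175*x^2 + 3.009*x + 4.0727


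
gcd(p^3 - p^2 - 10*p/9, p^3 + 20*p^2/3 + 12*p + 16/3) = p + 2/3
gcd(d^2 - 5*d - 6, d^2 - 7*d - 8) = d + 1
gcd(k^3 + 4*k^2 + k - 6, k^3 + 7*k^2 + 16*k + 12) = k^2 + 5*k + 6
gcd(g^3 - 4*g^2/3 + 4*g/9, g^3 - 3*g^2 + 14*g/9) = g^2 - 2*g/3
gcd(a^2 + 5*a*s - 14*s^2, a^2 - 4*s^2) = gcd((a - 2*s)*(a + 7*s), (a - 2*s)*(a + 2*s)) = -a + 2*s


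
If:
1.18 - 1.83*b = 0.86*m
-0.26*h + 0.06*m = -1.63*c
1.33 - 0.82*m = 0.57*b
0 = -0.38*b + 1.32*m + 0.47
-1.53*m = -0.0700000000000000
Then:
No Solution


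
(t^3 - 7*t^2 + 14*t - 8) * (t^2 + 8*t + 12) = t^5 + t^4 - 30*t^3 + 20*t^2 + 104*t - 96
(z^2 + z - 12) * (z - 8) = z^3 - 7*z^2 - 20*z + 96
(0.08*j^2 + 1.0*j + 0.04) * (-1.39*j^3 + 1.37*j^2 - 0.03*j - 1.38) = -0.1112*j^5 - 1.2804*j^4 + 1.312*j^3 - 0.0856*j^2 - 1.3812*j - 0.0552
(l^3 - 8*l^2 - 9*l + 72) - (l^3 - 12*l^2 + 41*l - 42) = 4*l^2 - 50*l + 114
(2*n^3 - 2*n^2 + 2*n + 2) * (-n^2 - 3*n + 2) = -2*n^5 - 4*n^4 + 8*n^3 - 12*n^2 - 2*n + 4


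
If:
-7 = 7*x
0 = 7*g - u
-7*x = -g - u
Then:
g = -7/8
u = -49/8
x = -1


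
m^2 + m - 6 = (m - 2)*(m + 3)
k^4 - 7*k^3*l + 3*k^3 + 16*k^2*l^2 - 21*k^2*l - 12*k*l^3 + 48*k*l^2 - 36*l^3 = (k + 3)*(k - 3*l)*(k - 2*l)^2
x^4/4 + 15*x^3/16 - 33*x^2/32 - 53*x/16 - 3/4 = (x/4 + 1)*(x - 2)*(x + 1/4)*(x + 3/2)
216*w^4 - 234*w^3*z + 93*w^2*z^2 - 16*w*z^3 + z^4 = (-6*w + z)*(-4*w + z)*(-3*w + z)^2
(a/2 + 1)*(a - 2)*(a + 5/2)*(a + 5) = a^4/2 + 15*a^3/4 + 17*a^2/4 - 15*a - 25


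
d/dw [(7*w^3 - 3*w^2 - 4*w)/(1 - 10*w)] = (-140*w^3 + 51*w^2 - 6*w - 4)/(100*w^2 - 20*w + 1)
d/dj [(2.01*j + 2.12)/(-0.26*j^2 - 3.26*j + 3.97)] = (0.5226*j^2 + 1.1024*j + 14.8909)/(0.0676*j^4 + 1.6952*j^3 + 8.5632*j^2 - 25.8844*j + 15.7609)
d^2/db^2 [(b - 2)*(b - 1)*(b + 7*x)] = 6*b + 14*x - 6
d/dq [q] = 1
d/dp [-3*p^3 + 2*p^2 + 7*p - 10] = -9*p^2 + 4*p + 7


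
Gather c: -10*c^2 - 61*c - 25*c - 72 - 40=-10*c^2 - 86*c - 112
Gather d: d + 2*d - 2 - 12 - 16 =3*d - 30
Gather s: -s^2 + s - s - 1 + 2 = 1 - s^2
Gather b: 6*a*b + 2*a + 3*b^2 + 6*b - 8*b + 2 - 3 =2*a + 3*b^2 + b*(6*a - 2) - 1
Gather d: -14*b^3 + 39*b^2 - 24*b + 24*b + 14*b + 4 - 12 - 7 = -14*b^3 + 39*b^2 + 14*b - 15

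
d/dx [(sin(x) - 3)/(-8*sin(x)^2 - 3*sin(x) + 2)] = (8*sin(x)^2 - 48*sin(x) - 7)*cos(x)/(8*sin(x)^2 + 3*sin(x) - 2)^2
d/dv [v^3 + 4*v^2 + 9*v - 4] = 3*v^2 + 8*v + 9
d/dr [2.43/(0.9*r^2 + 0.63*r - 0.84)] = (-4.374*r - 1.5309)/(0.9*r^2 + 0.63*r - 0.84)^2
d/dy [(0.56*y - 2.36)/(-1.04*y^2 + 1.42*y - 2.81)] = (0.5824*y^2 - 4.9088*y + 1.7776)/(1.0816*y^4 - 2.9536*y^3 + 7.8612*y^2 - 7.9804*y + 7.8961)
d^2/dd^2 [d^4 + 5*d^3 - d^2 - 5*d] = 12*d^2 + 30*d - 2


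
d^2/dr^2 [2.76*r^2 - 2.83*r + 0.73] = 5.52000000000000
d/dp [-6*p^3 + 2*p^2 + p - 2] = -18*p^2 + 4*p + 1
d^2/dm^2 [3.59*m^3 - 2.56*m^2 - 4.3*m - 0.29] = 21.54*m - 5.12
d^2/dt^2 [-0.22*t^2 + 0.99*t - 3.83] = -0.440000000000000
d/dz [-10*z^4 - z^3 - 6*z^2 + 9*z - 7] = -40*z^3 - 3*z^2 - 12*z + 9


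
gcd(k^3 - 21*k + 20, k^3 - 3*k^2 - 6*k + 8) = k^2 - 5*k + 4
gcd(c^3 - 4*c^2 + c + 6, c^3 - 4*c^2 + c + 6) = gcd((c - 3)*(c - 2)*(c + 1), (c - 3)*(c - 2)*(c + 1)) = c^3 - 4*c^2 + c + 6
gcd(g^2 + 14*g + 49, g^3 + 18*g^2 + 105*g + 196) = g^2 + 14*g + 49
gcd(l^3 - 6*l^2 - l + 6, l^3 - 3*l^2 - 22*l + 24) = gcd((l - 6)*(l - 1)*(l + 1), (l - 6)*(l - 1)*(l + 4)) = l^2 - 7*l + 6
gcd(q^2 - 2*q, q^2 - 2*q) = q^2 - 2*q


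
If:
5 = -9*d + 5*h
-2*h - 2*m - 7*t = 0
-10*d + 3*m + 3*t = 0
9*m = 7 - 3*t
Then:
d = 5/46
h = 55/46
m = 68/69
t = -43/69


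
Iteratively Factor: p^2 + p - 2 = (p + 2)*(p - 1)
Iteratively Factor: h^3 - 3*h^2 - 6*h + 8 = (h - 4)*(h^2 + h - 2) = (h - 4)*(h - 1)*(h + 2)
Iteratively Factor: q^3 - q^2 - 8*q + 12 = (q - 2)*(q^2 + q - 6) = (q - 2)^2*(q + 3)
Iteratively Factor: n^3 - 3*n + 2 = (n + 2)*(n^2 - 2*n + 1) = (n - 1)*(n + 2)*(n - 1)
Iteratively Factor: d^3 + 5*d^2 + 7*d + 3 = (d + 1)*(d^2 + 4*d + 3) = (d + 1)^2*(d + 3)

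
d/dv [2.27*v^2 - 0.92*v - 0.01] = 4.54*v - 0.92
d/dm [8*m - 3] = 8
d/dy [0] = 0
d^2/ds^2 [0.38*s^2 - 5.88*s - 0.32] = 0.760000000000000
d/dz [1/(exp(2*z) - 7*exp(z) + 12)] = (7 - 2*exp(z))*exp(z)/(exp(2*z) - 7*exp(z) + 12)^2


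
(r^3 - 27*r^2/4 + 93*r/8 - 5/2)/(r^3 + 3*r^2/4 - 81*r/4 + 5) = (r - 5/2)/(r + 5)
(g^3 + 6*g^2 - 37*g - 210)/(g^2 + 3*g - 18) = (g^3 + 6*g^2 - 37*g - 210)/(g^2 + 3*g - 18)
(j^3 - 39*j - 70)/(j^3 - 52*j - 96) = (-j^3 + 39*j + 70)/(-j^3 + 52*j + 96)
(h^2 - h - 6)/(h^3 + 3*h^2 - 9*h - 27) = (h + 2)/(h^2 + 6*h + 9)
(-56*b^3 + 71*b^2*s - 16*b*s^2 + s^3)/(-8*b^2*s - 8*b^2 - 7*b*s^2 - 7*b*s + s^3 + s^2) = (7*b^2 - 8*b*s + s^2)/(b*s + b + s^2 + s)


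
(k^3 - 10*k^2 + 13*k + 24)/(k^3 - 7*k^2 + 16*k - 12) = (k^2 - 7*k - 8)/(k^2 - 4*k + 4)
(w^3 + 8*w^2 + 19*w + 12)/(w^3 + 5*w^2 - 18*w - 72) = (w^2 + 5*w + 4)/(w^2 + 2*w - 24)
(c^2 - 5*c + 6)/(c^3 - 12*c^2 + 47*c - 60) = (c - 2)/(c^2 - 9*c + 20)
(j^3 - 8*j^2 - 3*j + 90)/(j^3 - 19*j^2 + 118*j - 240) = (j + 3)/(j - 8)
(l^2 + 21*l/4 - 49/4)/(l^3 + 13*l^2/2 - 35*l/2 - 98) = (4*l - 7)/(2*(2*l^2 - l - 28))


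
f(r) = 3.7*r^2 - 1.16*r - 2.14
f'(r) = 7.4*r - 1.16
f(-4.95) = 94.26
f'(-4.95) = -37.79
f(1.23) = 2.03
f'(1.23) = 7.94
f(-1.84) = 12.52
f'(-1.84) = -14.78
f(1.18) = 1.64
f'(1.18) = 7.57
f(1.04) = 0.66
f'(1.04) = 6.54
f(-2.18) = 17.97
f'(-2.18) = -17.29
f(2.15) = 12.47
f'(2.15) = 14.75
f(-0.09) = -2.01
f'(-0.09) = -1.83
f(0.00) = -2.14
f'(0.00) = -1.16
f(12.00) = 516.74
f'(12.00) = 87.64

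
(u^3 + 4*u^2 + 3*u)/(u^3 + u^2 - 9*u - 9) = u/(u - 3)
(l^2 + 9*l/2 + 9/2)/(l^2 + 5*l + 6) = (l + 3/2)/(l + 2)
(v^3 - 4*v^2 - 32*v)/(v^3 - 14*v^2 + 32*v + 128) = v*(v + 4)/(v^2 - 6*v - 16)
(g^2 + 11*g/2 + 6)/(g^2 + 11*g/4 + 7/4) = 2*(2*g^2 + 11*g + 12)/(4*g^2 + 11*g + 7)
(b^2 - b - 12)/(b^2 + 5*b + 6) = (b - 4)/(b + 2)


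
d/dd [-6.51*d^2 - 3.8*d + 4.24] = -13.02*d - 3.8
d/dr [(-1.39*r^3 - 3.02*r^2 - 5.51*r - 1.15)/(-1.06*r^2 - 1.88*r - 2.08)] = (1.4734*r^4 + 5.2264*r^3 + 8.5106*r^2 + 10.1252*r + 9.2988)/(1.1236*r^4 + 3.9856*r^3 + 7.944*r^2 + 7.8208*r + 4.3264)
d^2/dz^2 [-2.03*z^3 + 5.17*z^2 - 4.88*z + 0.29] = 10.34 - 12.18*z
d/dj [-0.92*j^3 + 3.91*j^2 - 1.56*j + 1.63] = -2.76*j^2 + 7.82*j - 1.56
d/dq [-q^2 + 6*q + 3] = 6 - 2*q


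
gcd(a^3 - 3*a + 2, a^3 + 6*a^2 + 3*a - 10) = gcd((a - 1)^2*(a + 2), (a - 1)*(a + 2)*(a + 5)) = a^2 + a - 2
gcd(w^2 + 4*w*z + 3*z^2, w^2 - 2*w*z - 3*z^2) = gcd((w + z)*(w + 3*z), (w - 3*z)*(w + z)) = w + z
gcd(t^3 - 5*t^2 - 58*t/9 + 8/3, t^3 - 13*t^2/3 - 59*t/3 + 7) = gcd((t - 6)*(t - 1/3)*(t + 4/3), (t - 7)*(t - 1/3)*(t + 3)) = t - 1/3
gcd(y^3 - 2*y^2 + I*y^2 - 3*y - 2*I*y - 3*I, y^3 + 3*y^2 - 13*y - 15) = y^2 - 2*y - 3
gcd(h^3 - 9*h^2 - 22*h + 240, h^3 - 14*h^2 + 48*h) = h^2 - 14*h + 48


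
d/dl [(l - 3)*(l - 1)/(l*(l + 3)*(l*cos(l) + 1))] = (l*(l - 3)*(l - 1)*(l + 3)*(l*sin(l) - cos(l)) - l*(l - 3)*(l - 1)*(l*cos(l) + 1) + 2*l*(l - 2)*(l + 3)*(l*cos(l) + 1) - (l - 3)*(l - 1)*(l + 3)*(l*cos(l) + 1))/(l^2*(l + 3)^2*(l*cos(l) + 1)^2)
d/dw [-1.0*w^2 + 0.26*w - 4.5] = 0.26 - 2.0*w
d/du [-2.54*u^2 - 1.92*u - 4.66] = -5.08*u - 1.92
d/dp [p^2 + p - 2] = 2*p + 1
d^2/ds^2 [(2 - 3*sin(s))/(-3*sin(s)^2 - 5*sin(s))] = (-27*sin(s)^2 + 117*sin(s) + 144 - 58/sin(s) - 180/sin(s)^2 - 100/sin(s)^3)/(3*sin(s) + 5)^3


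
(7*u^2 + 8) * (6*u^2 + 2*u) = 42*u^4 + 14*u^3 + 48*u^2 + 16*u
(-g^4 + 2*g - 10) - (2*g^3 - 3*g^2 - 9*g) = -g^4 - 2*g^3 + 3*g^2 + 11*g - 10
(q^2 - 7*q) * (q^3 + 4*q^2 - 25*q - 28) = q^5 - 3*q^4 - 53*q^3 + 147*q^2 + 196*q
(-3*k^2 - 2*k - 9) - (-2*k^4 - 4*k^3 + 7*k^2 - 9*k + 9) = 2*k^4 + 4*k^3 - 10*k^2 + 7*k - 18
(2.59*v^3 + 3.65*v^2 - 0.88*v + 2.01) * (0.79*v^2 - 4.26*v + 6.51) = 2.0461*v^5 - 8.1499*v^4 + 0.616699999999998*v^3 + 29.0982*v^2 - 14.2914*v + 13.0851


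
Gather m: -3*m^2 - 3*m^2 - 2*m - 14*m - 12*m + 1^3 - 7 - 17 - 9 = -6*m^2 - 28*m - 32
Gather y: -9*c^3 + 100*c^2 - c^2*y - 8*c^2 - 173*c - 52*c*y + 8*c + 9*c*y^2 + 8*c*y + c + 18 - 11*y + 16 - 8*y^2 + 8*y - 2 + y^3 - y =-9*c^3 + 92*c^2 - 164*c + y^3 + y^2*(9*c - 8) + y*(-c^2 - 44*c - 4) + 32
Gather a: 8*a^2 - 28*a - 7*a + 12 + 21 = 8*a^2 - 35*a + 33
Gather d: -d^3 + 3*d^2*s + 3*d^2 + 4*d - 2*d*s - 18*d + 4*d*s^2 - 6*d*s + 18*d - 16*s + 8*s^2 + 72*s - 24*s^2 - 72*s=-d^3 + d^2*(3*s + 3) + d*(4*s^2 - 8*s + 4) - 16*s^2 - 16*s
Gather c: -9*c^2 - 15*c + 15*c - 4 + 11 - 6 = 1 - 9*c^2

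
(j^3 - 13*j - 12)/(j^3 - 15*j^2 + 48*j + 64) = (j^2 - j - 12)/(j^2 - 16*j + 64)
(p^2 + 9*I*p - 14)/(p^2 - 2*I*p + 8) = (p + 7*I)/(p - 4*I)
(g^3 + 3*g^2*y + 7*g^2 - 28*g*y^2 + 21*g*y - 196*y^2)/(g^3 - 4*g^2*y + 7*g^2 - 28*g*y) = (g + 7*y)/g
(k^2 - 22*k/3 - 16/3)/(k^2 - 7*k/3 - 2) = (k - 8)/(k - 3)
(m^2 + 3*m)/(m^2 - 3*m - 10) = m*(m + 3)/(m^2 - 3*m - 10)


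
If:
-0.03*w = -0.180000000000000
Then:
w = 6.00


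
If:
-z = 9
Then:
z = -9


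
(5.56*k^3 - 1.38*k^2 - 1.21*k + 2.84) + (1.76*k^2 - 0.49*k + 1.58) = 5.56*k^3 + 0.38*k^2 - 1.7*k + 4.42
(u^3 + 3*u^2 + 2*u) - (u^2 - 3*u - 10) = u^3 + 2*u^2 + 5*u + 10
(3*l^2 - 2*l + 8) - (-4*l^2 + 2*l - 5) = 7*l^2 - 4*l + 13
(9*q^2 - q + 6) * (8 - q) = -9*q^3 + 73*q^2 - 14*q + 48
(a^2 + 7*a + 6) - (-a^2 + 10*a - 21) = 2*a^2 - 3*a + 27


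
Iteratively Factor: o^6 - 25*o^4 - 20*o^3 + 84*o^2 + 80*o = (o + 1)*(o^5 - o^4 - 24*o^3 + 4*o^2 + 80*o) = (o - 2)*(o + 1)*(o^4 + o^3 - 22*o^2 - 40*o) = (o - 2)*(o + 1)*(o + 2)*(o^3 - o^2 - 20*o) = (o - 2)*(o + 1)*(o + 2)*(o + 4)*(o^2 - 5*o) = o*(o - 2)*(o + 1)*(o + 2)*(o + 4)*(o - 5)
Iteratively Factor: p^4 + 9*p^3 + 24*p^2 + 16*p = (p + 4)*(p^3 + 5*p^2 + 4*p) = (p + 4)^2*(p^2 + p) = p*(p + 4)^2*(p + 1)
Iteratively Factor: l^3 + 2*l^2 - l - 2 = (l + 1)*(l^2 + l - 2) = (l + 1)*(l + 2)*(l - 1)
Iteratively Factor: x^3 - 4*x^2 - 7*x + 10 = (x - 5)*(x^2 + x - 2) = (x - 5)*(x - 1)*(x + 2)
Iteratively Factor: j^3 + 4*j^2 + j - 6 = (j + 2)*(j^2 + 2*j - 3) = (j + 2)*(j + 3)*(j - 1)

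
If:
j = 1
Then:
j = 1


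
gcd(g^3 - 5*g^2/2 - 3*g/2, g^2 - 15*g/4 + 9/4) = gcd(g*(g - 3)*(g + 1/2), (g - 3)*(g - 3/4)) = g - 3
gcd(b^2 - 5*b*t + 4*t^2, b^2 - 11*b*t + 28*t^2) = -b + 4*t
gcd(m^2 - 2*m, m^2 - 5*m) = m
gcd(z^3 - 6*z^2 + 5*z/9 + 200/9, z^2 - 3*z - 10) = z - 5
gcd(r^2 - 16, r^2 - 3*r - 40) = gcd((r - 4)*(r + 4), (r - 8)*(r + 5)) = 1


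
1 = 1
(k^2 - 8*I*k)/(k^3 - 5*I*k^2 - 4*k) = (-k + 8*I)/(-k^2 + 5*I*k + 4)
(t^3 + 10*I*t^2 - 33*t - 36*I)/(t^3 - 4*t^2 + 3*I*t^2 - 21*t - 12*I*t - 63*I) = (t^2 + 7*I*t - 12)/(t^2 - 4*t - 21)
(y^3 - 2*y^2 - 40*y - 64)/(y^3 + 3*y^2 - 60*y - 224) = (y + 2)/(y + 7)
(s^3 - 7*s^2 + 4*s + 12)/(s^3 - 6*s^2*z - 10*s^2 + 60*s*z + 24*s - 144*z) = (-s^2 + s + 2)/(-s^2 + 6*s*z + 4*s - 24*z)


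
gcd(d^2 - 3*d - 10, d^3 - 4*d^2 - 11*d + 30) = d - 5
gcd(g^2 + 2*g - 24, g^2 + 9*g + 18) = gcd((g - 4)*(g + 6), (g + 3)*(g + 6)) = g + 6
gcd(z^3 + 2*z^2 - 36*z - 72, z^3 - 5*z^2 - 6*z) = z - 6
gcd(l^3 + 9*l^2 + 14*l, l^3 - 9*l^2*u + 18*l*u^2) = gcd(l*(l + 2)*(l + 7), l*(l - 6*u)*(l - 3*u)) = l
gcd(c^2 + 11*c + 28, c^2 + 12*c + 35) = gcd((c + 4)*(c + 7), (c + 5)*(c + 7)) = c + 7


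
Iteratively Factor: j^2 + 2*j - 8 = (j - 2)*(j + 4)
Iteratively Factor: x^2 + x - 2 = (x - 1)*(x + 2)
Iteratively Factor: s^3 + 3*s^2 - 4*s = (s)*(s^2 + 3*s - 4) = s*(s + 4)*(s - 1)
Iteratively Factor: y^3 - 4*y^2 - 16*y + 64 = (y + 4)*(y^2 - 8*y + 16) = (y - 4)*(y + 4)*(y - 4)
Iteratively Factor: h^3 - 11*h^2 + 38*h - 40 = (h - 2)*(h^2 - 9*h + 20) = (h - 5)*(h - 2)*(h - 4)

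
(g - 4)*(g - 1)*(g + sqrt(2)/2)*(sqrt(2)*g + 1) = sqrt(2)*g^4 - 5*sqrt(2)*g^3 + 2*g^3 - 10*g^2 + 9*sqrt(2)*g^2/2 - 5*sqrt(2)*g/2 + 8*g + 2*sqrt(2)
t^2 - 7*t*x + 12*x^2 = (t - 4*x)*(t - 3*x)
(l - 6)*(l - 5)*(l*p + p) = l^3*p - 10*l^2*p + 19*l*p + 30*p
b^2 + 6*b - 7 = (b - 1)*(b + 7)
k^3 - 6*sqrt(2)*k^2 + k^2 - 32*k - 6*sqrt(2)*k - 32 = (k + 1)*(k - 8*sqrt(2))*(k + 2*sqrt(2))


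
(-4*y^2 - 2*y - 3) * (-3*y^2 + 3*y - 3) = 12*y^4 - 6*y^3 + 15*y^2 - 3*y + 9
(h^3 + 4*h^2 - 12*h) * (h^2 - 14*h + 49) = h^5 - 10*h^4 - 19*h^3 + 364*h^2 - 588*h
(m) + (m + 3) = 2*m + 3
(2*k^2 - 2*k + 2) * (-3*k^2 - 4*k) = -6*k^4 - 2*k^3 + 2*k^2 - 8*k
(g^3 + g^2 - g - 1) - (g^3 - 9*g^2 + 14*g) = 10*g^2 - 15*g - 1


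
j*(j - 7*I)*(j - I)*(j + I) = j^4 - 7*I*j^3 + j^2 - 7*I*j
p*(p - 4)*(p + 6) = p^3 + 2*p^2 - 24*p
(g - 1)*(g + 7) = g^2 + 6*g - 7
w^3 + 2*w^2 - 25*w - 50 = (w - 5)*(w + 2)*(w + 5)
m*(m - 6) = m^2 - 6*m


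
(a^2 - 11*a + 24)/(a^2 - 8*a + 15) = (a - 8)/(a - 5)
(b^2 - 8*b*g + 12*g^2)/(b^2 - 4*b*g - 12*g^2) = (b - 2*g)/(b + 2*g)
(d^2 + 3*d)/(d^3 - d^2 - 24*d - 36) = d/(d^2 - 4*d - 12)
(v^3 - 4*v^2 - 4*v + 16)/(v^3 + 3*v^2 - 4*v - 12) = (v - 4)/(v + 3)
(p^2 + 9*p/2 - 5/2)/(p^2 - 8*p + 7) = (2*p^2 + 9*p - 5)/(2*(p^2 - 8*p + 7))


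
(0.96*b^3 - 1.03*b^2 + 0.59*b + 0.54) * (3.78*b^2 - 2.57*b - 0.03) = 3.6288*b^5 - 6.3606*b^4 + 4.8485*b^3 + 0.5558*b^2 - 1.4055*b - 0.0162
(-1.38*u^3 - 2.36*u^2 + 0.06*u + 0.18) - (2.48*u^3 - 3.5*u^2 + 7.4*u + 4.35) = -3.86*u^3 + 1.14*u^2 - 7.34*u - 4.17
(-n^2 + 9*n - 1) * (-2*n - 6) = 2*n^3 - 12*n^2 - 52*n + 6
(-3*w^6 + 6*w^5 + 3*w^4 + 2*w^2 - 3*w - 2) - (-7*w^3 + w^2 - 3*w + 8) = -3*w^6 + 6*w^5 + 3*w^4 + 7*w^3 + w^2 - 10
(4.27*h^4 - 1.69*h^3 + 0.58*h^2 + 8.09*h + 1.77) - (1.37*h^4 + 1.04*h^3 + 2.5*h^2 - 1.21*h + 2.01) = 2.9*h^4 - 2.73*h^3 - 1.92*h^2 + 9.3*h - 0.24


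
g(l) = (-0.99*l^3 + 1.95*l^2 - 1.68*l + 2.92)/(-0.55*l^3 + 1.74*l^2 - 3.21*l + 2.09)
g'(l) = (-2.97*l^2 + 3.9*l - 1.68)/(-0.55*l^3 + 1.74*l^2 - 3.21*l + 2.09) + (1.65*l^2 - 3.48*l + 3.21)*(-0.99*l^3 + 1.95*l^2 - 1.68*l + 2.92)/(-0.55*l^3 + 1.74*l^2 - 3.21*l + 2.09)^2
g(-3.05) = 1.24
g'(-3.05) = -0.11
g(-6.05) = 1.47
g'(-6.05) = -0.05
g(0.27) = 1.93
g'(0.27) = 2.82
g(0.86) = 8.59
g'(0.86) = 44.35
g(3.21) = 1.78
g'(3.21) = 0.43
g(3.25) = 1.80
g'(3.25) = 0.40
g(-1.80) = 1.08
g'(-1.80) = -0.14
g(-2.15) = 1.13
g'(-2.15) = -0.14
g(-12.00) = 1.62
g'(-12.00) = -0.01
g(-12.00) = 1.62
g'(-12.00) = -0.01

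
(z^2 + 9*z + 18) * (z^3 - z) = z^5 + 9*z^4 + 17*z^3 - 9*z^2 - 18*z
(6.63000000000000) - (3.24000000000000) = 3.39000000000000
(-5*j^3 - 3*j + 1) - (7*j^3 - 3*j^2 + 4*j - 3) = -12*j^3 + 3*j^2 - 7*j + 4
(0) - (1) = -1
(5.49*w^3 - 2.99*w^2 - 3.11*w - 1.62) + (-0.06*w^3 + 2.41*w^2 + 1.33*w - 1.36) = 5.43*w^3 - 0.58*w^2 - 1.78*w - 2.98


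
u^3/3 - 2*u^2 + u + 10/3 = (u/3 + 1/3)*(u - 5)*(u - 2)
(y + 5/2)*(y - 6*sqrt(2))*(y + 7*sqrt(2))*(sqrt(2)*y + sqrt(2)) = sqrt(2)*y^4 + 2*y^3 + 7*sqrt(2)*y^3/2 - 163*sqrt(2)*y^2/2 + 7*y^2 - 294*sqrt(2)*y + 5*y - 210*sqrt(2)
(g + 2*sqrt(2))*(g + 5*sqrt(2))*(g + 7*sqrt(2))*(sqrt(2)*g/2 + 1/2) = sqrt(2)*g^4/2 + 29*g^3/2 + 66*sqrt(2)*g^2 + 199*g + 70*sqrt(2)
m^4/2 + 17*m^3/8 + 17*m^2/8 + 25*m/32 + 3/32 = (m/2 + 1/4)*(m + 1/4)*(m + 1/2)*(m + 3)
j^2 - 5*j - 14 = (j - 7)*(j + 2)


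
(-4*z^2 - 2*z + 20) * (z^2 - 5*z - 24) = -4*z^4 + 18*z^3 + 126*z^2 - 52*z - 480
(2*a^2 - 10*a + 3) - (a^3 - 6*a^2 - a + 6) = -a^3 + 8*a^2 - 9*a - 3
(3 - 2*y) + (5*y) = 3*y + 3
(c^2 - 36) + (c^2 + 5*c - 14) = 2*c^2 + 5*c - 50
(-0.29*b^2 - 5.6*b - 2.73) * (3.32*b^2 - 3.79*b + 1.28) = -0.9628*b^4 - 17.4929*b^3 + 11.7892*b^2 + 3.1787*b - 3.4944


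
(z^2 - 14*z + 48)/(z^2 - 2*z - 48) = (z - 6)/(z + 6)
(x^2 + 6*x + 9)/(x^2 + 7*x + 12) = (x + 3)/(x + 4)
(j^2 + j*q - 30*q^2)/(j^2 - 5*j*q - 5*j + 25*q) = (j + 6*q)/(j - 5)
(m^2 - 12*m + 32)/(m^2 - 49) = (m^2 - 12*m + 32)/(m^2 - 49)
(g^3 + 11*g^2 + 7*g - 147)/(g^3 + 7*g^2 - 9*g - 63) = (g + 7)/(g + 3)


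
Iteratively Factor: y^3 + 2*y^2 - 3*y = (y + 3)*(y^2 - y) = (y - 1)*(y + 3)*(y)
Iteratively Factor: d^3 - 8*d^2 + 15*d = (d - 5)*(d^2 - 3*d) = (d - 5)*(d - 3)*(d)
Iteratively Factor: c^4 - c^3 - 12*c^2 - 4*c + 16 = (c + 2)*(c^3 - 3*c^2 - 6*c + 8) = (c + 2)^2*(c^2 - 5*c + 4) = (c - 1)*(c + 2)^2*(c - 4)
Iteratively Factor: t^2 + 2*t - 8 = (t - 2)*(t + 4)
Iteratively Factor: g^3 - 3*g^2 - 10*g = (g)*(g^2 - 3*g - 10) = g*(g - 5)*(g + 2)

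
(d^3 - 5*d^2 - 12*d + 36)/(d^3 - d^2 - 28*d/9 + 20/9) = 9*(d^2 - 3*d - 18)/(9*d^2 + 9*d - 10)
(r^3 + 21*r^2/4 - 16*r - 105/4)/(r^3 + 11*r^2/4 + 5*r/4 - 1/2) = (4*r^3 + 21*r^2 - 64*r - 105)/(4*r^3 + 11*r^2 + 5*r - 2)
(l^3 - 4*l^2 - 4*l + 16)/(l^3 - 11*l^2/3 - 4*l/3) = 3*(l^2 - 4)/(l*(3*l + 1))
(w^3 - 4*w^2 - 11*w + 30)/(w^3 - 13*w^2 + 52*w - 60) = (w + 3)/(w - 6)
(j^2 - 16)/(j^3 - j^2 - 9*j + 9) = (j^2 - 16)/(j^3 - j^2 - 9*j + 9)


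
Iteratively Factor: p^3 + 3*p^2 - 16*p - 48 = (p + 4)*(p^2 - p - 12) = (p + 3)*(p + 4)*(p - 4)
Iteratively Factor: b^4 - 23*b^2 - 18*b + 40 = (b + 4)*(b^3 - 4*b^2 - 7*b + 10) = (b + 2)*(b + 4)*(b^2 - 6*b + 5) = (b - 5)*(b + 2)*(b + 4)*(b - 1)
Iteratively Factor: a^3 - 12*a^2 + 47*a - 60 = (a - 3)*(a^2 - 9*a + 20) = (a - 5)*(a - 3)*(a - 4)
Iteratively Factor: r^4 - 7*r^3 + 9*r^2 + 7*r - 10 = (r - 5)*(r^3 - 2*r^2 - r + 2) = (r - 5)*(r + 1)*(r^2 - 3*r + 2) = (r - 5)*(r - 1)*(r + 1)*(r - 2)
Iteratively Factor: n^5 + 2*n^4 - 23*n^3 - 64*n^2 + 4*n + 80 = (n - 1)*(n^4 + 3*n^3 - 20*n^2 - 84*n - 80) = (n - 1)*(n + 2)*(n^3 + n^2 - 22*n - 40) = (n - 1)*(n + 2)*(n + 4)*(n^2 - 3*n - 10) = (n - 1)*(n + 2)^2*(n + 4)*(n - 5)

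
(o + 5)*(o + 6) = o^2 + 11*o + 30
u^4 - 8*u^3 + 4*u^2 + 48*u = u*(u - 6)*(u - 4)*(u + 2)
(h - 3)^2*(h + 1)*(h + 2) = h^4 - 3*h^3 - 7*h^2 + 15*h + 18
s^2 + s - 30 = (s - 5)*(s + 6)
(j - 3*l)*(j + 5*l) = j^2 + 2*j*l - 15*l^2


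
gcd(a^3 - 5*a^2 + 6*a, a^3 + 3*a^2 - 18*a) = a^2 - 3*a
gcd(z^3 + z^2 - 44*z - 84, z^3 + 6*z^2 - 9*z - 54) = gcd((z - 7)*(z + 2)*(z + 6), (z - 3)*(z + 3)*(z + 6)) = z + 6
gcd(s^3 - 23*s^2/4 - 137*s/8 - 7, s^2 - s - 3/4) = s + 1/2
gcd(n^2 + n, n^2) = n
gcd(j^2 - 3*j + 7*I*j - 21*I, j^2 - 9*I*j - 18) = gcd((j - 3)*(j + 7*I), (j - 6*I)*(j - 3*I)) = 1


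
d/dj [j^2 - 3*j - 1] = 2*j - 3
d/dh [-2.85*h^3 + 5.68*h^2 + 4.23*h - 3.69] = -8.55*h^2 + 11.36*h + 4.23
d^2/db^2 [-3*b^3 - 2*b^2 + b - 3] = -18*b - 4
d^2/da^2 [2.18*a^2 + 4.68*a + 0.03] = 4.36000000000000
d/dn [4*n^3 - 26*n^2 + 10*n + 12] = 12*n^2 - 52*n + 10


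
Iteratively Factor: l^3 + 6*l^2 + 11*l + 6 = (l + 1)*(l^2 + 5*l + 6) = (l + 1)*(l + 2)*(l + 3)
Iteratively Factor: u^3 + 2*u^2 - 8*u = (u + 4)*(u^2 - 2*u) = (u - 2)*(u + 4)*(u)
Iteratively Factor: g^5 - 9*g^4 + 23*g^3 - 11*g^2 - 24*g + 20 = (g - 5)*(g^4 - 4*g^3 + 3*g^2 + 4*g - 4) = (g - 5)*(g - 2)*(g^3 - 2*g^2 - g + 2) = (g - 5)*(g - 2)*(g - 1)*(g^2 - g - 2) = (g - 5)*(g - 2)*(g - 1)*(g + 1)*(g - 2)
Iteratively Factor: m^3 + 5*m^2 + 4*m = (m + 4)*(m^2 + m) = (m + 1)*(m + 4)*(m)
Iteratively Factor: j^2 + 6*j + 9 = (j + 3)*(j + 3)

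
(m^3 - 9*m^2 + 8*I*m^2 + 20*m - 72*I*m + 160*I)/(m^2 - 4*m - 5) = (m^2 + m*(-4 + 8*I) - 32*I)/(m + 1)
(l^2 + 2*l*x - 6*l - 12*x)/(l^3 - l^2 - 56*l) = (-l^2 - 2*l*x + 6*l + 12*x)/(l*(-l^2 + l + 56))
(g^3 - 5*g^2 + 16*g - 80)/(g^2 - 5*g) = g + 16/g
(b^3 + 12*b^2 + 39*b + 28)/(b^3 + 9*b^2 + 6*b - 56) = (b + 1)/(b - 2)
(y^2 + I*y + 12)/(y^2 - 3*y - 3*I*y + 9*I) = (y + 4*I)/(y - 3)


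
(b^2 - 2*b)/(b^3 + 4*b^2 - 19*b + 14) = b/(b^2 + 6*b - 7)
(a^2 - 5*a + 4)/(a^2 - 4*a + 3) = (a - 4)/(a - 3)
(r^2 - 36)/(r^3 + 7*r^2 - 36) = (r - 6)/(r^2 + r - 6)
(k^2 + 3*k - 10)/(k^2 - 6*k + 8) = (k + 5)/(k - 4)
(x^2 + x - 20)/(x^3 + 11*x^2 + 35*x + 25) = (x - 4)/(x^2 + 6*x + 5)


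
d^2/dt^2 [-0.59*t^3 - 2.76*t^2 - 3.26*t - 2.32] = -3.54*t - 5.52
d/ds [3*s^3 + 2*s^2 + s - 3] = 9*s^2 + 4*s + 1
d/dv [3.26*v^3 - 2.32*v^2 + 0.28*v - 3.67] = 9.78*v^2 - 4.64*v + 0.28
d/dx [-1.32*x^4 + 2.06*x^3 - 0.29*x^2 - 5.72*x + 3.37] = -5.28*x^3 + 6.18*x^2 - 0.58*x - 5.72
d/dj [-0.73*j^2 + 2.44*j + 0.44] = 2.44 - 1.46*j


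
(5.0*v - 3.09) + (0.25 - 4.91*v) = 0.0899999999999999*v - 2.84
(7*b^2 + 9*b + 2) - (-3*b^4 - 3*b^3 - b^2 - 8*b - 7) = 3*b^4 + 3*b^3 + 8*b^2 + 17*b + 9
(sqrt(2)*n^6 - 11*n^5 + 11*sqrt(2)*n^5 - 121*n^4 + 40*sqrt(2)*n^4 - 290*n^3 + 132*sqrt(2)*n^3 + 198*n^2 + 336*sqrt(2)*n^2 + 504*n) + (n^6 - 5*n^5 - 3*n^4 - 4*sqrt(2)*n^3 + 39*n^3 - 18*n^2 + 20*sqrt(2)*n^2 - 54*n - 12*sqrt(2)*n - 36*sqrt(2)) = n^6 + sqrt(2)*n^6 - 16*n^5 + 11*sqrt(2)*n^5 - 124*n^4 + 40*sqrt(2)*n^4 - 251*n^3 + 128*sqrt(2)*n^3 + 180*n^2 + 356*sqrt(2)*n^2 - 12*sqrt(2)*n + 450*n - 36*sqrt(2)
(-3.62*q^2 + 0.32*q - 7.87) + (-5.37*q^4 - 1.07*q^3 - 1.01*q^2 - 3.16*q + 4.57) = -5.37*q^4 - 1.07*q^3 - 4.63*q^2 - 2.84*q - 3.3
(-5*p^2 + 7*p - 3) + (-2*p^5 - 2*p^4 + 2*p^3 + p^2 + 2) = -2*p^5 - 2*p^4 + 2*p^3 - 4*p^2 + 7*p - 1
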